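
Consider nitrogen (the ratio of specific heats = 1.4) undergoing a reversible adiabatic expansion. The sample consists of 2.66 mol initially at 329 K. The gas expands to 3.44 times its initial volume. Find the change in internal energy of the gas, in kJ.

For a reversible adiabat TV^(γ−1) is constant, so T₂ = T₁ (V₁/V₂)^(γ−1).
T₂ = 329 × (1/3.44)^(0.4) = 200.7 K.
Q = 0, so ΔU = W_on_gas = nCᵥΔT with Cᵥ = R/(γ−1) = 20.79 J/(mol·K).
ΔU = 2.66 × 20.79 × (200.7 − 329) = -7093 J.

ΔU ≈ -7.09 kJ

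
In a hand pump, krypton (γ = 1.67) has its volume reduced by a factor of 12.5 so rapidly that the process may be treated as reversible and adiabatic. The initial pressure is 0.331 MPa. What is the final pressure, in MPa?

Adiabatic: P₁V₁^γ = P₂V₂^γ ⇒ P₂ = P₁ (V₁/V₂)^γ.
P₂ = 0.331 × 12.5^(1.67) = 22.47 MPa.

P₂ ≈ 22.5 MPa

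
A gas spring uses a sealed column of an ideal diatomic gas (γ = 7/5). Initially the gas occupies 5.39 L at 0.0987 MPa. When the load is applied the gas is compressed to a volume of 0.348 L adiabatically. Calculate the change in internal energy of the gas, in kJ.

P₂ = P₁(V₁/V₂)^γ = 0.0987×(5.39/0.348)^(7/5) = 4.574 MPa.
For a reversible adiabat, W_by_gas = (P₁V₁ − P₂V₂)/(γ−1).
W_by = (98700×0.00539 − 4.574×10^6×0.000348) / (2/5) = -2650 J.
Q = 0 ⇒ ΔU = −W_by = 2650 J.

ΔU ≈ 2.65 kJ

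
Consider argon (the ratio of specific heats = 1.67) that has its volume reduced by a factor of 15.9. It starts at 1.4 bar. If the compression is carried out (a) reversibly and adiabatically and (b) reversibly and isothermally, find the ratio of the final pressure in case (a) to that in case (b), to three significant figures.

Isothermal: P_b = P₁(V₁/V₂) = 1.4×15.9.
Adiabatic: P_a = P₁(V₁/V₂)^γ = 1.4×15.9^(1.67).
P_a/P_b = (V₁/V₂)^(γ−1) = 15.9^(0.67) = 6.382.

P_adiabatic / P_isothermal ≈ 6.38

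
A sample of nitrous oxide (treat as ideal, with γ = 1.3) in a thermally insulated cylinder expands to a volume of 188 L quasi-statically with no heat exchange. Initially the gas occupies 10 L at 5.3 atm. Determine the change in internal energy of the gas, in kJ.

P₂ = P₁(V₁/V₂)^γ = 5.3×(10/188)^(1.3) = 0.1169 atm.
For a reversible adiabat, W_by_gas = (P₁V₁ − P₂V₂)/(γ−1).
W_by = (537000×0.01 − 11850×0.188) / (0.3) = 10480 J.
Q = 0 ⇒ ΔU = −W_by = -10480 J.

ΔU ≈ -10.5 kJ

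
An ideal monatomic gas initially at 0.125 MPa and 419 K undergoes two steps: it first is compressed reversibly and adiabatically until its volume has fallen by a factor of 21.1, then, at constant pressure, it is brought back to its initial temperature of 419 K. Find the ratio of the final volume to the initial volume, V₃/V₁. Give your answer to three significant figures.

V₃/V₁ ≈ 0.00621

For a monatomic ideal gas γ = 5/3.
Adiabatic step: V₂/V₁ = 0.04739; T₂ = T₁·21.1^(2/3) = 3199 K.
Isobaric step: V₃/V₂ = T₃/T₂ = 419/3199.
V₃/V₁ = (V₂/V₁)(V₃/V₂) = 0.04739 × (419/3199) = 0.006207.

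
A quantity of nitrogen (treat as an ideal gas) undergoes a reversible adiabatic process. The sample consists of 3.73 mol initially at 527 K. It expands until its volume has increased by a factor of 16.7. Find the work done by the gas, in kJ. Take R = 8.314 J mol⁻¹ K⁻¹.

W ≈ 27.6 kJ

For a reversible adiabat TV^(γ−1) is constant, so T₂ = T₁ (V₁/V₂)^(γ−1).
γ = 7/5 for a diatomic ideal gas, so γ−1 = 2/5.
T₂ = 527 × (1/16.7)^(2/5) = 170.9 K.
Q = 0, so ΔU = W_on_gas = nCᵥΔT with Cᵥ = R/(γ−1) = 20.79 J/(mol·K).
ΔU = 3.73 × 20.79 × (170.9 − 527) = -27610 J.
Work done by the gas = −ΔU = 27610 J.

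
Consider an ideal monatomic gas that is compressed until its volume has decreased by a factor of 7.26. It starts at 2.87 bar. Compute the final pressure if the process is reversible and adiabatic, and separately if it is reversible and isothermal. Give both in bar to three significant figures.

For a monatomic ideal gas γ = 5/3.
Isothermal: P₂ = P₁(V₁/V₂) = 2.87×7.26 = 20.84 bar.
Adiabatic: P₂ = P₁(V₁/V₂)^γ = 2.87×7.26^(5/3) = 78.12 bar.

adiabatic: 78.1 bar; isothermal: 20.8 bar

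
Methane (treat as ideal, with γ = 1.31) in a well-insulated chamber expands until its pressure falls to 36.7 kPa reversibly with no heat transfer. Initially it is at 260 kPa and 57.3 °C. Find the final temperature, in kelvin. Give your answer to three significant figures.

T₂ ≈ 208 K

Along an adiabat T P^((1−γ)/γ) is constant, so T₂ = T₁ (P₂/P₁)^((γ−1)/γ).
T₁ = 57.3 °C = 330.4 K.
T₂ = 330.4 × (36.7/260)^(0.237) = 207.9 K.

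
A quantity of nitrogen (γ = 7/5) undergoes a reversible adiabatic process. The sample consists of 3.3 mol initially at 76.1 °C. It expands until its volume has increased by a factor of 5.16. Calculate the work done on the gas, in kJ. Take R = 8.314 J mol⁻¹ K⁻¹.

Adiabatic: T₁V₁^(γ−1) = T₂V₂^(γ−1) ⇒ T₂ = T₁ (V₁/V₂)^(γ−1).
T₁ = 76.1 °C = 349.2 K.
T₂ = 349.2 × (1/5.16)^(2/5) = 181.2 K.
Q = 0, so ΔU = W_on_gas = nCᵥΔT with Cᵥ = R/(γ−1) = 20.79 J/(mol·K).
ΔU = 3.3 × 20.79 × (181.2 − 349.2) = -11530 J.

W ≈ -11.5 kJ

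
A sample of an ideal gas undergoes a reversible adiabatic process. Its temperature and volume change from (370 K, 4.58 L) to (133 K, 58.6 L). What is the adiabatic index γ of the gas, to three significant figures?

TV^(γ−1) = const ⇒ γ − 1 = ln(T₂/T₁) / ln(V₁/V₂).
γ = 1 + ln(133/370) / ln(4.58/58.6) = 1.401.

γ ≈ 1.40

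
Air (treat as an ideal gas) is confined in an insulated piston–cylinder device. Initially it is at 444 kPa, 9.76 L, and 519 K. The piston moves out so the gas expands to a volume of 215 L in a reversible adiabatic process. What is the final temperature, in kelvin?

T₂ ≈ 151 K

Adiabatic: T₁V₁^(γ−1) = T₂V₂^(γ−1) ⇒ T₂ = T₁ (V₁/V₂)^(γ−1).
γ = 7/5 for a diatomic ideal gas.
T₂ = 519 × (9.76/215)^(2/5) = 150.7 K.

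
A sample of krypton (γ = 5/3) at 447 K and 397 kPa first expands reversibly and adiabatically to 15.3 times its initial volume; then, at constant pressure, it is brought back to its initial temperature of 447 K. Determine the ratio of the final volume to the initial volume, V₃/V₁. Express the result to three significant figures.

V₃/V₁ ≈ 94.3

Adiabatic step: V₂/V₁ = 15.3; T₂ = T₁·(1/15.3)^(2/3) = 72.53 K.
Isobaric step: V₃/V₂ = T₃/T₂ = 447/72.53.
V₃/V₁ = (V₂/V₁)(V₃/V₂) = 15.3 × (447/72.53) = 94.29.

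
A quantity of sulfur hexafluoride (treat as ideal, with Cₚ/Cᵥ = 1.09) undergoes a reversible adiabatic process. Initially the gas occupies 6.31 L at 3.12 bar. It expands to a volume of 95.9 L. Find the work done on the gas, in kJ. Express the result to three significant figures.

W ≈ -4.75 kJ

P₂ = P₁(V₁/V₂)^γ = 3.12×(6.31/95.9)^(1.09) = 0.1607 bar.
For a reversible adiabat, W_by_gas = (P₁V₁ − P₂V₂)/(γ−1).
W_by = (312000×0.00631 − 16070×0.0959) / (0.09) = 4752 J.
W_on_gas = −W_by = -4752 J.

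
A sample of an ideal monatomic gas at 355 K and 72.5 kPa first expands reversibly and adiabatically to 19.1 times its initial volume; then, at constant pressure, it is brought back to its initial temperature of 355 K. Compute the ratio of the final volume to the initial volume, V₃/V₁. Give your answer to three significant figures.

V₃/V₁ ≈ 136

For a monatomic ideal gas γ = 5/3.
Adiabatic step: V₂/V₁ = 19.1; T₂ = T₁·(1/19.1)^(2/3) = 49.68 K.
Isobaric step: V₃/V₂ = T₃/T₂ = 355/49.68.
V₃/V₁ = (V₂/V₁)(V₃/V₂) = 19.1 × (355/49.68) = 136.5.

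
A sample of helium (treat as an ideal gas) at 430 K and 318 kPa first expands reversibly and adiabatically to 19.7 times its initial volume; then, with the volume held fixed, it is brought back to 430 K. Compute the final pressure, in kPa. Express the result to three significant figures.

P₃ ≈ 16.1 kPa

For a monatomic ideal gas γ = 5/3.
Adiabatic step (PV^γ = const): P₂ = 318×(1/19.7)^(5/3) = 2.213 kPa; T₂ = 430×(1/19.7)^(2/3) = 58.95 K.
Isochoric: P₃ = P₂(T₃/T₂) = 2.213 × (430/58.95) = 16.14 kPa.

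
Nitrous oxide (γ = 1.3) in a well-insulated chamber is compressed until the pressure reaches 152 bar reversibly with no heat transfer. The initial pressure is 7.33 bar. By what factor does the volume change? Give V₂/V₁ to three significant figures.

From PV^γ = const, V₂/V₁ = (P₁/P₂)^(1/γ).
V₂/V₁ = (7.33/152)^(0.769) = 0.09708.

V₂/V₁ ≈ 0.0971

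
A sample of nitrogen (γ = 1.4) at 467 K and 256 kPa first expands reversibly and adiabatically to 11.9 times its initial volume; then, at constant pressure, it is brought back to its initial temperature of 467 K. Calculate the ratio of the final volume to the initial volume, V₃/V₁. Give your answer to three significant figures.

Adiabatic step: V₂/V₁ = 11.9; T₂ = T₁·(1/11.9)^(0.4) = 173.4 K.
Isobaric step: V₃/V₂ = T₃/T₂ = 467/173.4.
V₃/V₁ = (V₂/V₁)(V₃/V₂) = 11.9 × (467/173.4) = 32.05.

V₃/V₁ ≈ 32.0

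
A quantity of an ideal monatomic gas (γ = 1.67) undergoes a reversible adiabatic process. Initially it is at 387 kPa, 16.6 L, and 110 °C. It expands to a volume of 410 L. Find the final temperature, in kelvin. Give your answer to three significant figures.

T₂ ≈ 44.7 K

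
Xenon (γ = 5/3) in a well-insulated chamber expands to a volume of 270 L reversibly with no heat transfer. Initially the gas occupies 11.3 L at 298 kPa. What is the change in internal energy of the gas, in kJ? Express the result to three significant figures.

P₂ = P₁(V₁/V₂)^γ = 298×(11.3/270)^(5/3) = 1.503 kPa.
For a reversible adiabat, W_by_gas = (P₁V₁ − P₂V₂)/(γ−1).
W_by = (298000×0.0113 − 1503×0.27) / (2/3) = 4442 J.
Q = 0 ⇒ ΔU = −W_by = -4442 J.

ΔU ≈ -4.44 kJ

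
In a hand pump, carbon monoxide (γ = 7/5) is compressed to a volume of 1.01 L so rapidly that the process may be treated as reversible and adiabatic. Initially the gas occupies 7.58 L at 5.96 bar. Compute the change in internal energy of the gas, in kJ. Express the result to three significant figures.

ΔU ≈ 14.0 kJ

P₂ = P₁(V₁/V₂)^γ = 5.96×(7.58/1.01)^(7/5) = 100.2 bar.
For a reversible adiabat, W_by_gas = (P₁V₁ − P₂V₂)/(γ−1).
W_by = (596000×0.00758 − 1.002×10^7×0.00101) / (2/5) = -14000 J.
Q = 0 ⇒ ΔU = −W_by = 14000 J.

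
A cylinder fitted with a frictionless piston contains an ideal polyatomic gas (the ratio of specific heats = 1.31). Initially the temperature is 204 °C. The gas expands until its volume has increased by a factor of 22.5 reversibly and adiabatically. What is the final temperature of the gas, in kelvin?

T₂ ≈ 182 K

Adiabatic: T₁V₁^(γ−1) = T₂V₂^(γ−1) ⇒ T₂ = T₁ (V₁/V₂)^(γ−1).
T₁ = 204 °C = 477.1 K.
T₂ = 477.1 × (1/22.5)^(0.31) = 181.8 K.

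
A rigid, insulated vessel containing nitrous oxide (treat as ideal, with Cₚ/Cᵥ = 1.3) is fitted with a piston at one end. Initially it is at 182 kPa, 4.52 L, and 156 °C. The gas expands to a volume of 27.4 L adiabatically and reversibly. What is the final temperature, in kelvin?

T₂ ≈ 250 K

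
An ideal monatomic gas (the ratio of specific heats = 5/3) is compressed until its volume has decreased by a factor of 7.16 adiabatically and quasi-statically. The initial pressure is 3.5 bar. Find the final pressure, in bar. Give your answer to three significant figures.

Since PV^γ is constant along a reversible adiabat, P₂ = P₁ (V₁/V₂)^γ.
P₂ = 3.5 × 7.16^(5/3) = 93.09 bar.

P₂ ≈ 93.1 bar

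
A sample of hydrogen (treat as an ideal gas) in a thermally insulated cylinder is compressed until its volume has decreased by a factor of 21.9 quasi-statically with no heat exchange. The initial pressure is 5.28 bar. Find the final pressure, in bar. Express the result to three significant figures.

P₂ ≈ 397 bar

Adiabatic: P₁V₁^γ = P₂V₂^γ ⇒ P₂ = P₁ (V₁/V₂)^γ.
For a diatomic ideal gas γ = 7/5.
P₂ = 5.28 × 21.9^(7/5) = 397.4 bar.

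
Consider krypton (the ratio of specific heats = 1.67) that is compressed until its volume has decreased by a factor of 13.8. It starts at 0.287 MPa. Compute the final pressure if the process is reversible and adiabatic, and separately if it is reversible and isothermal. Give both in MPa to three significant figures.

adiabatic: 23.0 MPa; isothermal: 3.96 MPa

Isothermal: P₂ = P₁(V₁/V₂) = 0.287×13.8 = 3.961 MPa.
Adiabatic: P₂ = P₁(V₁/V₂)^γ = 0.287×13.8^(1.67) = 22.99 MPa.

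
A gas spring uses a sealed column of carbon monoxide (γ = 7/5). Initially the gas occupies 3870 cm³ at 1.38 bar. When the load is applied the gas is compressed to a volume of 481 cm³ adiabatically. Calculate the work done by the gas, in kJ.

W ≈ -1.74 kJ

P₂ = P₁(V₁/V₂)^γ = 1.38×(3870/481)^(7/5) = 25.57 bar.
For a reversible adiabat, W_by_gas = (P₁V₁ − P₂V₂)/(γ−1).
W_by = (138000×0.00387 − 2.557×10^6×0.000481) / (2/5) = -1739 J.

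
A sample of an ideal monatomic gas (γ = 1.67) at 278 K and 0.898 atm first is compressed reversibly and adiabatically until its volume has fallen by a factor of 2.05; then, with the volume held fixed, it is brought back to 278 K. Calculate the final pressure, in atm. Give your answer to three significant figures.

P₃ ≈ 1.84 atm

Adiabatic step (PV^γ = const): P₂ = 0.898×2.05^(1.67) = 2.978 atm; T₂ = 278×2.05^(0.67) = 449.7 K.
Isochoric: P₃ = P₂(T₃/T₂) = 2.978 × (278/449.7) = 1.841 atm.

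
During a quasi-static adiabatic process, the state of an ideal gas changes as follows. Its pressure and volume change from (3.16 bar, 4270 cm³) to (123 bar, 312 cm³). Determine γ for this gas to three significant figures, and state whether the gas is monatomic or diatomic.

γ ≈ 1.40; diatomic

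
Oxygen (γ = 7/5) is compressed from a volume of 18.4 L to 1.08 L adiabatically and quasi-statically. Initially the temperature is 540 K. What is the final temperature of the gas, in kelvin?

T₂ ≈ 1680 K

For a reversible adiabat TV^(γ−1) is constant, so T₂ = T₁ (V₁/V₂)^(γ−1).
T₂ = 540 × (18.4/1.08)^(2/5) = 1679 K.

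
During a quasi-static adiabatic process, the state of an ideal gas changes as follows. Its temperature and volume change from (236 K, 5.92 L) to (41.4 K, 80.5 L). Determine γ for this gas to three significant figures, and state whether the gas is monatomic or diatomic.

γ ≈ 1.67; monatomic

TV^(γ−1) = const ⇒ γ − 1 = ln(T₂/T₁) / ln(V₁/V₂).
γ = 1 + ln(41.4/236) / ln(5.92/80.5) = 1.667.
γ ≈ 1.67 is close to 5/3, so the gas is monatomic.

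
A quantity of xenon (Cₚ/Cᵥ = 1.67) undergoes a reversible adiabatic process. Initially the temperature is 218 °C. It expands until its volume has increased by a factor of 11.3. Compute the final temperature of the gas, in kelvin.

For a reversible adiabat TV^(γ−1) is constant, so T₂ = T₁ (V₁/V₂)^(γ−1).
T₁ = 218 °C = 491.1 K.
T₂ = 491.1 × (1/11.3)^(0.67) = 96.75 K.

T₂ ≈ 96.8 K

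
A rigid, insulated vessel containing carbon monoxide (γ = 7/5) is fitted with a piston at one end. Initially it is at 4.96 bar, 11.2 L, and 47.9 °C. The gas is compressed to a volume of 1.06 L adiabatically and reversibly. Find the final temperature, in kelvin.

T₂ ≈ 824 K

For a reversible adiabat TV^(γ−1) is constant, so T₂ = T₁ (V₁/V₂)^(γ−1).
T₁ = 47.9 °C = 321 K.
T₂ = 321 × (11.2/1.06)^(2/5) = 824.4 K.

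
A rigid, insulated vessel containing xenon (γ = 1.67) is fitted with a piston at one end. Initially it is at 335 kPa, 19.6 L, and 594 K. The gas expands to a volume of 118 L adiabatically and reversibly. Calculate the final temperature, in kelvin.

For a reversible adiabat TV^(γ−1) is constant, so T₂ = T₁ (V₁/V₂)^(γ−1).
T₂ = 594 × (19.6/118)^(0.67) = 178.4 K.

T₂ ≈ 178 K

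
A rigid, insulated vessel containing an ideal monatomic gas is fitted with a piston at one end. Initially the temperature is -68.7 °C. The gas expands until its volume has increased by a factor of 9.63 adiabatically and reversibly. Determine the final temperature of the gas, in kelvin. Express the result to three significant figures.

For a reversible adiabat TV^(γ−1) is constant, so T₂ = T₁ (V₁/V₂)^(γ−1).
For a monatomic ideal gas γ = 5/3, so γ−1 = 2/3.
T₁ = -68.7 °C = 204.4 K.
T₂ = 204.4 × (1/9.63)^(2/3) = 45.17 K.

T₂ ≈ 45.2 K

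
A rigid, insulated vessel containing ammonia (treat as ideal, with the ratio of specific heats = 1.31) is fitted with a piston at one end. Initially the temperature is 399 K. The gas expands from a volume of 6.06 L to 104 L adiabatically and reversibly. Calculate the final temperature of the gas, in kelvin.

T₂ ≈ 165 K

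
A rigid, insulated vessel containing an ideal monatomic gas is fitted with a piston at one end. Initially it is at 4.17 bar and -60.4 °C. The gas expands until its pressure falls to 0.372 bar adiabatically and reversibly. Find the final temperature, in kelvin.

T₂ ≈ 80.9 K

Along an adiabat T P^((1−γ)/γ) is constant, so T₂ = T₁ (P₂/P₁)^((γ−1)/γ).
For a monatomic ideal gas γ = 5/3, so (γ−1)/γ = 2/5.
T₁ = -60.4 °C = 212.7 K.
T₂ = 212.7 × (0.372/4.17)^(2/5) = 80.92 K.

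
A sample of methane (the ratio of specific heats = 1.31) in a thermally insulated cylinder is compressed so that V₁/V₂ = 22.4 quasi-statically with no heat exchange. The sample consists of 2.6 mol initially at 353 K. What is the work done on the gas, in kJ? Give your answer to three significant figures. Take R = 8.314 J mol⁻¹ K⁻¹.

For a reversible adiabat TV^(γ−1) is constant, so T₂ = T₁ (V₁/V₂)^(γ−1).
T₂ = 353 × 22.4^(0.31) = 925.4 K.
Q = 0, so ΔU = W_on_gas = nCᵥΔT with Cᵥ = R/(γ−1) = 26.82 J/(mol·K).
ΔU = 2.6 × 26.82 × (925.4 − 353) = 39920 J.

W ≈ 39.9 kJ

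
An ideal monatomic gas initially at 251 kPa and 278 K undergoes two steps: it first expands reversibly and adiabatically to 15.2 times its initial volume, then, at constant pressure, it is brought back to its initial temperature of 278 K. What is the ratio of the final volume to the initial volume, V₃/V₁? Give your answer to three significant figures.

For a monatomic ideal gas γ = 5/3.
Adiabatic step: V₂/V₁ = 15.2; T₂ = T₁·(1/15.2)^(2/3) = 45.31 K.
Isobaric step: V₃/V₂ = T₃/T₂ = 278/45.31.
V₃/V₁ = (V₂/V₁)(V₃/V₂) = 15.2 × (278/45.31) = 93.27.

V₃/V₁ ≈ 93.3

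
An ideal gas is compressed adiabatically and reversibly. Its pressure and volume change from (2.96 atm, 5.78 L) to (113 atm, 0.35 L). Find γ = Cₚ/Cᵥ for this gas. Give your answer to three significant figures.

PV^γ = const ⇒ γ = ln(P₂/P₁) / ln(V₁/V₂).
γ = ln(113/2.96) / ln(5.78/0.35) = 1.299.

γ ≈ 1.30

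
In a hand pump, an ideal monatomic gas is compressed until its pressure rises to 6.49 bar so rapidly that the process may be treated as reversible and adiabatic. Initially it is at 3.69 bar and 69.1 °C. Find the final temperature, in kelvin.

T₂ ≈ 429 K

Along an adiabat T P^((1−γ)/γ) is constant, so T₂ = T₁ (P₂/P₁)^((γ−1)/γ).
For a monatomic ideal gas γ = 5/3, so (γ−1)/γ = 2/5.
T₁ = 69.1 °C = 342.2 K.
T₂ = 342.2 × (6.49/3.69)^(2/5) = 429 K.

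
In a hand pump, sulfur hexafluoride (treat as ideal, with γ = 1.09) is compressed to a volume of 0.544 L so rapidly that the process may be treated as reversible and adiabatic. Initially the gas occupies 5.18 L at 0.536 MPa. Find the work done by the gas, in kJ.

P₂ = P₁(V₁/V₂)^γ = 0.536×(5.18/0.544)^(1.09) = 6.251 MPa.
For a reversible adiabat, W_by_gas = (P₁V₁ − P₂V₂)/(γ−1).
W_by = (536000×0.00518 − 6.251×10^6×0.000544) / (0.09) = -6937 J.

W ≈ -6.94 kJ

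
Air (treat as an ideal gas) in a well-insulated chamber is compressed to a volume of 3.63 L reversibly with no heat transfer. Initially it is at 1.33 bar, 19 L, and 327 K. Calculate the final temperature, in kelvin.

For a reversible adiabat TV^(γ−1) is constant, so T₂ = T₁ (V₁/V₂)^(γ−1).
γ = 7/5 for a diatomic ideal gas.
T₂ = 327 × (19/3.63)^(2/5) = 634 K.

T₂ ≈ 634 K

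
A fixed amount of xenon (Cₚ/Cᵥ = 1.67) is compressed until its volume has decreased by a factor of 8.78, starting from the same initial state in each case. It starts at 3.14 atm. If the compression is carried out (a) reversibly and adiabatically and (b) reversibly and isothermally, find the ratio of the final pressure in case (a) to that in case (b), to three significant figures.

P_adiabatic / P_isothermal ≈ 4.29

Isothermal: P_b = P₁(V₁/V₂) = 3.14×8.78.
Adiabatic: P_a = P₁(V₁/V₂)^γ = 3.14×8.78^(1.67).
P_a/P_b = (V₁/V₂)^(γ−1) = 8.78^(0.67) = 4.287.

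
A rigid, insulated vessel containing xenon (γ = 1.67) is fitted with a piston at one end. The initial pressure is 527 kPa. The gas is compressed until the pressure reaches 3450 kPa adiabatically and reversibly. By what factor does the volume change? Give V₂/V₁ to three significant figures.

From PV^γ = const, V₂/V₁ = (P₁/P₂)^(1/γ).
V₂/V₁ = (527/3450)^(0.599) = 0.3246.

V₂/V₁ ≈ 0.325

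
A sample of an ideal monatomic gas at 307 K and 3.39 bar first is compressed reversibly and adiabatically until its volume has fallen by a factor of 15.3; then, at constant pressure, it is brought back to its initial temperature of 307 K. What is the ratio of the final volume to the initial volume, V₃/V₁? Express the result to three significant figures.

For a monatomic ideal gas γ = 5/3.
Adiabatic step: V₂/V₁ = 0.06536; T₂ = T₁·15.3^(2/3) = 1892 K.
Isobaric step: V₃/V₂ = T₃/T₂ = 307/1892.
V₃/V₁ = (V₂/V₁)(V₃/V₂) = 0.06536 × (307/1892) = 0.01061.

V₃/V₁ ≈ 0.0106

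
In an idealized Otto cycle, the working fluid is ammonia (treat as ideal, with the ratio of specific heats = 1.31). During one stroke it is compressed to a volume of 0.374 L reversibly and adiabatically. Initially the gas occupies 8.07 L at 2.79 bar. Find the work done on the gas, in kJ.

W ≈ 11.6 kJ

P₂ = P₁(V₁/V₂)^γ = 2.79×(8.07/0.374)^(1.31) = 156 bar.
For a reversible adiabat, W_by_gas = (P₁V₁ − P₂V₂)/(γ−1).
W_by = (279000×0.00807 − 1.56×10^7×0.000374) / (0.31) = -11560 J.
W_on_gas = −W_by = 11560 J.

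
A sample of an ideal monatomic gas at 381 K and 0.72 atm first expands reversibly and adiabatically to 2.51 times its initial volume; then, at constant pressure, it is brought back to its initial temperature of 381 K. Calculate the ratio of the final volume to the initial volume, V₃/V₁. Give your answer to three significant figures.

For a monatomic ideal gas γ = 5/3.
Adiabatic step: V₂/V₁ = 2.51; T₂ = T₁·(1/2.51)^(2/3) = 206.3 K.
Isobaric step: V₃/V₂ = T₃/T₂ = 381/206.3.
V₃/V₁ = (V₂/V₁)(V₃/V₂) = 2.51 × (381/206.3) = 4.636.

V₃/V₁ ≈ 4.64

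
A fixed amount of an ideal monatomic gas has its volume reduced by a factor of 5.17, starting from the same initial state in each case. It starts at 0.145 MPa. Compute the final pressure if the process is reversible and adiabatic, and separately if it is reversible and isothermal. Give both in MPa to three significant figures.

adiabatic: 2.24 MPa; isothermal: 0.750 MPa

For a monatomic ideal gas γ = 5/3.
Isothermal: P₂ = P₁(V₁/V₂) = 0.145×5.17 = 0.7496 MPa.
Adiabatic: P₂ = P₁(V₁/V₂)^γ = 0.145×5.17^(5/3) = 2.241 MPa.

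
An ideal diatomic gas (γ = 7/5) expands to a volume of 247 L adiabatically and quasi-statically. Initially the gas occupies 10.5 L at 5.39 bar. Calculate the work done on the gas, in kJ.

P₂ = P₁(V₁/V₂)^γ = 5.39×(10.5/247)^(7/5) = 0.06479 bar.
For a reversible adiabat, W_by_gas = (P₁V₁ − P₂V₂)/(γ−1).
W_by = (539000×0.0105 − 6479×0.247) / (2/5) = 10150 J.
W_on_gas = −W_by = -10150 J.

W ≈ -10.1 kJ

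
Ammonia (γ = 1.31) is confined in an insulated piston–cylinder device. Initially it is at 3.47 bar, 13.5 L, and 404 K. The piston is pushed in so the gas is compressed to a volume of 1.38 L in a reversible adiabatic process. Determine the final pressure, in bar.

P₂ ≈ 68.8 bar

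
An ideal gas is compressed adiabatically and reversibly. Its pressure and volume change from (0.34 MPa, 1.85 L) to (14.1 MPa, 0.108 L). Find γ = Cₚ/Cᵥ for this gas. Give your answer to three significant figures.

PV^γ = const ⇒ γ = ln(P₂/P₁) / ln(V₁/V₂).
γ = ln(14.1/0.34) / ln(1.85/0.108) = 1.311.

γ ≈ 1.31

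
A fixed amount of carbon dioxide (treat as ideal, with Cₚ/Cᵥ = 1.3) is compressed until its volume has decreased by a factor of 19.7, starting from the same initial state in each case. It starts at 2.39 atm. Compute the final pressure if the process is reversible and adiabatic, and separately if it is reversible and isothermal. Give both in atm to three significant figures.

Isothermal: P₂ = P₁(V₁/V₂) = 2.39×19.7 = 47.08 atm.
Adiabatic: P₂ = P₁(V₁/V₂)^γ = 2.39×19.7^(1.3) = 115.1 atm.

adiabatic: 115 atm; isothermal: 47.1 atm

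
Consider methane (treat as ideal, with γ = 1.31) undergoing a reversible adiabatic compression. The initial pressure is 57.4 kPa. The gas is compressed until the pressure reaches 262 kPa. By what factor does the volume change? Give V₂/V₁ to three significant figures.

V₂/V₁ ≈ 0.314

From PV^γ = const, V₂/V₁ = (P₁/P₂)^(1/γ).
V₂/V₁ = (57.4/262)^(0.763) = 0.3138.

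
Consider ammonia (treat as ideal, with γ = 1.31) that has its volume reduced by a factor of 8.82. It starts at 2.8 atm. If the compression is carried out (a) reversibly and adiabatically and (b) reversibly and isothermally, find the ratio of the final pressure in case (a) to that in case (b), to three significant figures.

Isothermal: P_b = P₁(V₁/V₂) = 2.8×8.82.
Adiabatic: P_a = P₁(V₁/V₂)^γ = 2.8×8.82^(1.31).
P_a/P_b = (V₁/V₂)^(γ−1) = 8.82^(0.31) = 1.964.

P_adiabatic / P_isothermal ≈ 1.96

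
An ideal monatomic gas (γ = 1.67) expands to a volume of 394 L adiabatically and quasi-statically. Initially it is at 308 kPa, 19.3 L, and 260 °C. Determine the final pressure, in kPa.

P₂ ≈ 2.00 kPa

Since PV^γ is constant along a reversible adiabat, P₂ = P₁ (V₁/V₂)^γ.
P₂ = 308 × (19.3/394)^(1.67) = 2 kPa.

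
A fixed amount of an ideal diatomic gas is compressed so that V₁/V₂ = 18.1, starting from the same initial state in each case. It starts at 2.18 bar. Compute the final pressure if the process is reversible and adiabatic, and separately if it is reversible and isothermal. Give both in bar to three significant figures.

adiabatic: 126 bar; isothermal: 39.5 bar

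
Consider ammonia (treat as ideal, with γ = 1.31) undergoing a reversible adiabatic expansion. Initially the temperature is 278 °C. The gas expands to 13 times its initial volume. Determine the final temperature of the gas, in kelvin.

Adiabatic: T₁V₁^(γ−1) = T₂V₂^(γ−1) ⇒ T₂ = T₁ (V₁/V₂)^(γ−1).
T₁ = 278 °C = 551.1 K.
T₂ = 551.1 × (1/13)^(0.31) = 248.9 K.

T₂ ≈ 249 K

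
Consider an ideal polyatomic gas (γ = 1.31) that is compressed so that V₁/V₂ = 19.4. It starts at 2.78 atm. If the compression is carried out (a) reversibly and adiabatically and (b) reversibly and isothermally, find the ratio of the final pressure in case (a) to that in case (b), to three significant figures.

P_adiabatic / P_isothermal ≈ 2.51

Isothermal: P_b = P₁(V₁/V₂) = 2.78×19.4.
Adiabatic: P_a = P₁(V₁/V₂)^γ = 2.78×19.4^(1.31).
P_a/P_b = (V₁/V₂)^(γ−1) = 19.4^(0.31) = 2.507.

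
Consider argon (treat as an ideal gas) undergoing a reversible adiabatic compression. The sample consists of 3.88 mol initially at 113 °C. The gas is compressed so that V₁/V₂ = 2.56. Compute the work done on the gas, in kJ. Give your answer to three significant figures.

For a reversible adiabat TV^(γ−1) is constant, so T₂ = T₁ (V₁/V₂)^(γ−1).
γ = 5/3 for a monatomic ideal gas, so γ−1 = 2/3.
T₁ = 113 °C = 386.1 K.
T₂ = 386.1 × 2.56^(2/3) = 722.6 K.
Q = 0, so ΔU = W_on_gas = nCᵥΔT with Cᵥ = R/(γ−1) = 12.47 J/(mol·K).
ΔU = 3.88 × 12.47 × (722.6 − 386.1) = 16280 J.

W ≈ 16.3 kJ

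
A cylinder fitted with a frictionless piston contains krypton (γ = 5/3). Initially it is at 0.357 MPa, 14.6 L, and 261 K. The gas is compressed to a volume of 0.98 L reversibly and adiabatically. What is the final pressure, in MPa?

P₂ ≈ 32.2 MPa

Since PV^γ is constant along a reversible adiabat, P₂ = P₁ (V₁/V₂)^γ.
P₂ = 0.357 × (14.6/0.98)^(5/3) = 32.2 MPa.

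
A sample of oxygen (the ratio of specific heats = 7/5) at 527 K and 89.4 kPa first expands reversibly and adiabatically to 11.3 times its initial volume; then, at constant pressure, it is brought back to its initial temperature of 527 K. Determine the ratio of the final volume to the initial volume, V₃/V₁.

Adiabatic step: V₂/V₁ = 11.3; T₂ = T₁·(1/11.3)^(2/5) = 199.8 K.
Isobaric step: V₃/V₂ = T₃/T₂ = 527/199.8.
V₃/V₁ = (V₂/V₁)(V₃/V₂) = 11.3 × (527/199.8) = 29.81.

V₃/V₁ ≈ 29.8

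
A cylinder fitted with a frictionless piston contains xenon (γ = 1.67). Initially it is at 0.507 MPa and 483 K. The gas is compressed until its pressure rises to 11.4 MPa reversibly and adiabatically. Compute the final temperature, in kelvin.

T₂ ≈ 1680 K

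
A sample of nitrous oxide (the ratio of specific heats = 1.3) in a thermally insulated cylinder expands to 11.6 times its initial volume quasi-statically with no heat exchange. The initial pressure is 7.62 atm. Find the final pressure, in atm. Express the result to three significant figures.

P₂ ≈ 0.315 atm

Adiabatic: P₁V₁^γ = P₂V₂^γ ⇒ P₂ = P₁ (V₁/V₂)^γ.
P₂ = 7.62 × (1/11.6)^(1.3) = 0.3149 atm.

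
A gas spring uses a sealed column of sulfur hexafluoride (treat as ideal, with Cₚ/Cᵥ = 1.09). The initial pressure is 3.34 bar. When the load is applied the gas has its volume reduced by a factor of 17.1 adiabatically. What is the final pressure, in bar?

P₂ ≈ 73.7 bar

Adiabatic: P₁V₁^γ = P₂V₂^γ ⇒ P₂ = P₁ (V₁/V₂)^γ.
P₂ = 3.34 × 17.1^(1.09) = 73.74 bar.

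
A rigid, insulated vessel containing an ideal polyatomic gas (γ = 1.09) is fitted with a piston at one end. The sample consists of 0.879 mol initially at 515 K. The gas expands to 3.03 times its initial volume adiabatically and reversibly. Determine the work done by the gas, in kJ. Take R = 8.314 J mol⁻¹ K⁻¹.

W ≈ 3.97 kJ

Adiabatic: T₁V₁^(γ−1) = T₂V₂^(γ−1) ⇒ T₂ = T₁ (V₁/V₂)^(γ−1).
T₂ = 515 × (1/3.03)^(0.09) = 466.1 K.
Q = 0, so ΔU = W_on_gas = nCᵥΔT with Cᵥ = R/(γ−1) = 92.38 J/(mol·K).
ΔU = 0.879 × 92.38 × (466.1 − 515) = -3971 J.
Work done by the gas = −ΔU = 3971 J.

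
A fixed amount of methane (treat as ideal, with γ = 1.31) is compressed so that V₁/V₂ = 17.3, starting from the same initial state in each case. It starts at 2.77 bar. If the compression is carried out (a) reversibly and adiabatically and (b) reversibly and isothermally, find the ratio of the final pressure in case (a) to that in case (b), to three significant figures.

P_adiabatic / P_isothermal ≈ 2.42

Isothermal: P_b = P₁(V₁/V₂) = 2.77×17.3.
Adiabatic: P_a = P₁(V₁/V₂)^γ = 2.77×17.3^(1.31).
P_a/P_b = (V₁/V₂)^(γ−1) = 17.3^(0.31) = 2.42.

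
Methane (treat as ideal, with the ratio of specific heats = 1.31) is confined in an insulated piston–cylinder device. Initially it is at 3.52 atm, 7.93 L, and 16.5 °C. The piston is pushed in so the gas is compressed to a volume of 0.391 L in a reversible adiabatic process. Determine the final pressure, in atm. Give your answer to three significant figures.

P₂ ≈ 181 atm

Adiabatic: P₁V₁^γ = P₂V₂^γ ⇒ P₂ = P₁ (V₁/V₂)^γ.
P₂ = 3.52 × (7.93/0.391)^(1.31) = 181.5 atm.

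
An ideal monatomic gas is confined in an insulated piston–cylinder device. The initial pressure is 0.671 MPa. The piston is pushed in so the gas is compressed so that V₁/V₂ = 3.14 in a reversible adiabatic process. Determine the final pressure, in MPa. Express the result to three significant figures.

P₂ ≈ 4.52 MPa

Since PV^γ is constant along a reversible adiabat, P₂ = P₁ (V₁/V₂)^γ.
For a monatomic ideal gas γ = 5/3.
P₂ = 0.671 × 3.14^(5/3) = 4.518 MPa.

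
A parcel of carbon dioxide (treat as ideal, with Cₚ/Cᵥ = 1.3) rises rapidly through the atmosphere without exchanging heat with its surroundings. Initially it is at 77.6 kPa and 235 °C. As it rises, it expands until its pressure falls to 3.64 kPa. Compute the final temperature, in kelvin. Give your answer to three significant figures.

Adiabatic: T₂/T₁ = (P₂/P₁)^((γ−1)/γ).
T₁ = 235 °C = 508.1 K.
T₂ = 508.1 × (3.64/77.6)^(0.231) = 250.8 K.

T₂ ≈ 251 K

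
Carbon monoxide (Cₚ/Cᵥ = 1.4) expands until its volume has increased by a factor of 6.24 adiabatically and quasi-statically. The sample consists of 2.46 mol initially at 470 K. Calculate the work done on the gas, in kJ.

W ≈ -12.5 kJ

For a reversible adiabat TV^(γ−1) is constant, so T₂ = T₁ (V₁/V₂)^(γ−1).
T₂ = 470 × (1/6.24)^(0.4) = 226 K.
Q = 0, so ΔU = W_on_gas = nCᵥΔT with Cᵥ = R/(γ−1) = 20.79 J/(mol·K).
ΔU = 2.46 × 20.79 × (226 − 470) = -12480 J.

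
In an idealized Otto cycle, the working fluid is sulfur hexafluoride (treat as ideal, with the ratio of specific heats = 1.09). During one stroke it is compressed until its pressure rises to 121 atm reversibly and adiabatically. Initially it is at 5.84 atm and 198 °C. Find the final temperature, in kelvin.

T₂ ≈ 605 K

Adiabatic: T₂/T₁ = (P₂/P₁)^((γ−1)/γ).
T₁ = 198 °C = 471.1 K.
T₂ = 471.1 × (121/5.84)^(0.0826) = 605.1 K.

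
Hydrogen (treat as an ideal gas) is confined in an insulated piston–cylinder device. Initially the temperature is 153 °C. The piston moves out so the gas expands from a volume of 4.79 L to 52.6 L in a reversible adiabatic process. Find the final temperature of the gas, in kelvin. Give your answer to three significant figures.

T₂ ≈ 163 K

For a reversible adiabat TV^(γ−1) is constant, so T₂ = T₁ (V₁/V₂)^(γ−1).
For a diatomic ideal gas γ = 7/5, so γ−1 = 2/5.
T₁ = 153 °C = 426.1 K.
T₂ = 426.1 × (4.79/52.6)^(2/5) = 163.4 K.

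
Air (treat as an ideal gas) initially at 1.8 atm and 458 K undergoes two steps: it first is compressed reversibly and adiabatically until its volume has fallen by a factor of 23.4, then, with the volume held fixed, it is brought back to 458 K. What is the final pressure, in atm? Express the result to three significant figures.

For a diatomic ideal gas γ = 7/5.
Adiabatic step (PV^γ = const): P₂ = 1.8×23.4^(7/5) = 148.7 atm; T₂ = 458×23.4^(2/5) = 1616 K.
Isochoric: P₃ = P₂(T₃/T₂) = 148.7 × (458/1616) = 42.12 atm.

P₃ ≈ 42.1 atm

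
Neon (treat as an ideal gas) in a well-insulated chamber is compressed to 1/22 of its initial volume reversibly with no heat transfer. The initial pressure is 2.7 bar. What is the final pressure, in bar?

Adiabatic: P₁V₁^γ = P₂V₂^γ ⇒ P₂ = P₁ (V₁/V₂)^γ.
For a monatomic ideal gas γ = 5/3.
P₂ = 2.7 × 22^(5/3) = 466.4 bar.

P₂ ≈ 466 bar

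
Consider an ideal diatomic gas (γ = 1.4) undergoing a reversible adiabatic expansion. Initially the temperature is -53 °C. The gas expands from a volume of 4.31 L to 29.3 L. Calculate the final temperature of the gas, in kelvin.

T₂ ≈ 102 K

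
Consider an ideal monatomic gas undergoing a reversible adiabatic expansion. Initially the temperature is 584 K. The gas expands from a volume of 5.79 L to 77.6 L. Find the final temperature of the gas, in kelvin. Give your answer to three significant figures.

T₂ ≈ 104 K

Adiabatic: T₁V₁^(γ−1) = T₂V₂^(γ−1) ⇒ T₂ = T₁ (V₁/V₂)^(γ−1).
For a monatomic ideal gas γ = 5/3, so γ−1 = 2/3.
T₂ = 584 × (5.79/77.6)^(2/3) = 103.5 K.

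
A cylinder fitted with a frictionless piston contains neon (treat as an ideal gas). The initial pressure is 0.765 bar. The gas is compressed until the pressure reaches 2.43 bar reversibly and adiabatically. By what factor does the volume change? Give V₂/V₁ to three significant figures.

V₂/V₁ ≈ 0.500

From PV^γ = const, V₂/V₁ = (P₁/P₂)^(1/γ).
For a monatomic ideal gas γ = 5/3.
V₂/V₁ = (0.765/2.43)^(3/5) = 0.4998.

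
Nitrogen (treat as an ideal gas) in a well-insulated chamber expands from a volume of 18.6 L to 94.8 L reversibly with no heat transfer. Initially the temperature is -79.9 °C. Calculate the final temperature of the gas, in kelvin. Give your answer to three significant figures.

For a reversible adiabat TV^(γ−1) is constant, so T₂ = T₁ (V₁/V₂)^(γ−1).
For a diatomic ideal gas γ = 7/5, so γ−1 = 2/5.
T₁ = -79.9 °C = 193.2 K.
T₂ = 193.2 × (18.6/94.8)^(2/5) = 100.7 K.

T₂ ≈ 101 K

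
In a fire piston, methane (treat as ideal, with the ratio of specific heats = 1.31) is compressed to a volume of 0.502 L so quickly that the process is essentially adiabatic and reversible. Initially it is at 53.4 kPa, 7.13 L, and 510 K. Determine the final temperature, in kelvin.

T₂ ≈ 1160 K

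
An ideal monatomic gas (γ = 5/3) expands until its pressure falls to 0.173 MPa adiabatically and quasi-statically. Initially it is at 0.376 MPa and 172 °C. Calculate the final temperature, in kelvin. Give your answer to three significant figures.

T₂ ≈ 326 K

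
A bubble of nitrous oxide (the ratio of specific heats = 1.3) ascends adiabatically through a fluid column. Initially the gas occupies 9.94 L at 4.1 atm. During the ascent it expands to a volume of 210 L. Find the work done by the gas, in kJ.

W ≈ 8.25 kJ

P₂ = P₁(V₁/V₂)^γ = 4.1×(9.94/210)^(1.3) = 0.07771 atm.
For a reversible adiabat, W_by_gas = (P₁V₁ − P₂V₂)/(γ−1).
W_by = (415400×0.00994 − 7874×0.21) / (0.3) = 8253 J.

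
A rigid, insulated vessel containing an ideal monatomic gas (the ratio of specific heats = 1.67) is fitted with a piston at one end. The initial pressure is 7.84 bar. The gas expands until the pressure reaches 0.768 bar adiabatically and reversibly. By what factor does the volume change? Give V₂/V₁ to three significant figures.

From PV^γ = const, V₂/V₁ = (P₁/P₂)^(1/γ).
V₂/V₁ = (7.84/0.768)^(0.599) = 4.019.

V₂/V₁ ≈ 4.02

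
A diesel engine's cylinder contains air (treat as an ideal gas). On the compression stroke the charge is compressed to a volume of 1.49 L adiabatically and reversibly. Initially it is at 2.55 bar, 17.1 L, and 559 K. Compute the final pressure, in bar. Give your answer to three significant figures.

Since PV^γ is constant along a reversible adiabat, P₂ = P₁ (V₁/V₂)^γ.
γ = 7/5 for a diatomic ideal gas.
P₂ = 2.55 × (17.1/1.49)^(7/5) = 77.67 bar.

P₂ ≈ 77.7 bar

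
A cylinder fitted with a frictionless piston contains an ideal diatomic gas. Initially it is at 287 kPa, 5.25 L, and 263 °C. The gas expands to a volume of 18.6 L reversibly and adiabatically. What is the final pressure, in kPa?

P₂ ≈ 48.8 kPa

Adiabatic: P₁V₁^γ = P₂V₂^γ ⇒ P₂ = P₁ (V₁/V₂)^γ.
γ = 7/5 for a diatomic ideal gas.
P₂ = 287 × (5.25/18.6)^(7/5) = 48.84 kPa.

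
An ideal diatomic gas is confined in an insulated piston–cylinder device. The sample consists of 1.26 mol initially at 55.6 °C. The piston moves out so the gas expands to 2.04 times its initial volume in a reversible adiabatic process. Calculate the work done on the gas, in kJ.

W ≈ -2.14 kJ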